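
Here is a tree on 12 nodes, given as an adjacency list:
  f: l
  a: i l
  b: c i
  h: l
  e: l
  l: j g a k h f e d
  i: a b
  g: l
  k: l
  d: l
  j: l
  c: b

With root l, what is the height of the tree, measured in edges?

4

A deepest node is c, reached by l–a–i–b–c.
That path has 4 edges, so the height is 4.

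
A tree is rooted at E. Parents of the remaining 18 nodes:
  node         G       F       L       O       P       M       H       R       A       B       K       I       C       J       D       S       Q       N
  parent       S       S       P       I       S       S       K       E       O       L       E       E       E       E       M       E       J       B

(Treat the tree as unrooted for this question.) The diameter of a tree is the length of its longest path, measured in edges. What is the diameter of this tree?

BFS from A reaches N last, at distance 8; BFS from N confirms no node is farther.
Path: A-O-I-E-S-P-L-B-N.

8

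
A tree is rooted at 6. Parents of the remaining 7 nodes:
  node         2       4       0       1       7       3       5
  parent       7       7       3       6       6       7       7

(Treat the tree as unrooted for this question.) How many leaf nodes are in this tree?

5

Degree-1 nodes: 0, 1, 2, 4, 5 — 5 of them.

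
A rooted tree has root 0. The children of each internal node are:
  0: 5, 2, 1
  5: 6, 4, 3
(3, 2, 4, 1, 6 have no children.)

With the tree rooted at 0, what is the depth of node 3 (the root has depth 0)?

0 – 5 – 3 — 2 edges.

2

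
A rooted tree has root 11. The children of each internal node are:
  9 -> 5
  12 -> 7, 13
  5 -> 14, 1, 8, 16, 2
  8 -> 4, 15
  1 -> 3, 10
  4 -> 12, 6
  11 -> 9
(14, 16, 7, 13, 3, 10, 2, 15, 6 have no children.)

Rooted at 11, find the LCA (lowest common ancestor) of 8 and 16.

5

8's ancestor chain is 8, 5, 9, 11 and 16's is 16, 5, 9, 11; they first meet at 5.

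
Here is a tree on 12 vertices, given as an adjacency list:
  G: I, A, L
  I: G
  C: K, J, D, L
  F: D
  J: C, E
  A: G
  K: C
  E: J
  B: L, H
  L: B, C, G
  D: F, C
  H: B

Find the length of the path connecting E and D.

The path is E - J - C - D, which has 3 edges.

3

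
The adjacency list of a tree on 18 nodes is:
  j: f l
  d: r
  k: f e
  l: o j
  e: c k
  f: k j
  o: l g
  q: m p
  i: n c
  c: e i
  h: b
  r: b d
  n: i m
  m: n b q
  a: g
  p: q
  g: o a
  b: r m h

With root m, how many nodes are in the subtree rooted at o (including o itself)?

3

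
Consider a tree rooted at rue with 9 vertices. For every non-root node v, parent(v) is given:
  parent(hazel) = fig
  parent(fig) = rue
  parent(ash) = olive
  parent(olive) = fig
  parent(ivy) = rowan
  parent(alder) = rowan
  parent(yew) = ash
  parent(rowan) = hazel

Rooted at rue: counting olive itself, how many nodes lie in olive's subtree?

olive's subtree: {olive, ash, yew}, size 3.

3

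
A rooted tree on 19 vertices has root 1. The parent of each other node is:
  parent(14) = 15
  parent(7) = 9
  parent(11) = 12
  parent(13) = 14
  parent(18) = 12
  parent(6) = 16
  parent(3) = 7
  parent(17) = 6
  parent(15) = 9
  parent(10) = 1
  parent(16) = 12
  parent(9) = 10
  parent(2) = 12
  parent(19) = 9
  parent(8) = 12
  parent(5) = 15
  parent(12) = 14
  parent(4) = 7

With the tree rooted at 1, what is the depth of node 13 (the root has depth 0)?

5

Climbing from 13 to the root: 13 → 14 → 15 → 9 → 10 → 1. That's 5 steps.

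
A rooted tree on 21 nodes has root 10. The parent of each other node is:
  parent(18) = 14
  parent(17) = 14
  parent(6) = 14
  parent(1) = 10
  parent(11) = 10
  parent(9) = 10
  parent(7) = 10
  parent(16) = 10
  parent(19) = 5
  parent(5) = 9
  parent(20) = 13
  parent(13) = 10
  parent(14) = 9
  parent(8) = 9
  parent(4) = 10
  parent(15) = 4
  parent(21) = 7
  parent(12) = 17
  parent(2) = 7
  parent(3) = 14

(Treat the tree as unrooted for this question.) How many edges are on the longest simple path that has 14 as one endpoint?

4

A farthest node from 14 is 15 (20, 21, 2 also at distance 4).
The path 14–9–10–4–15 has 4 edges.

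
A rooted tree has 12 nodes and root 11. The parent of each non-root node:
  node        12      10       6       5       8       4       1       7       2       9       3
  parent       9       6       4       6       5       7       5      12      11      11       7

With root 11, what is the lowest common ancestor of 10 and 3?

10's ancestor chain is 10, 6, 4, 7, 12, 9, 11 and 3's is 3, 7, 12, 9, 11; they first meet at 7.

7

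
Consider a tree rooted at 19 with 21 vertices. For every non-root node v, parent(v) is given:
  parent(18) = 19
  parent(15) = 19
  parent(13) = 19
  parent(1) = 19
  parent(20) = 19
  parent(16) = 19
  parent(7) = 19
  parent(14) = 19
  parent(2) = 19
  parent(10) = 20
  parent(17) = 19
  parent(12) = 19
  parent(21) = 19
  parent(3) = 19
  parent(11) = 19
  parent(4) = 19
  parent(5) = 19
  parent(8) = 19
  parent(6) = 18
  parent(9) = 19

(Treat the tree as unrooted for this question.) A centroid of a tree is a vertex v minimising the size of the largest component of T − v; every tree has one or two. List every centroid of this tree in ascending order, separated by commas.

Removing 19 splits the tree into components of sizes 2, 2, 1, 1, 1, 1, 1, 1, 1, 1, 1, 1, 1, 1, 1, 1, 1, 1; the largest is 2 ≤ ⌊21/2⌋ = 10.
Every other node leaves some component of size > 10, so the centroid is unique.

19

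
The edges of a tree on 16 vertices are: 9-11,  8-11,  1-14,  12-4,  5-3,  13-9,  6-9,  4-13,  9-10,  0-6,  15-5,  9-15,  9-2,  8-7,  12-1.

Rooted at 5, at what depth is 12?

5

Climbing from 12 to the root: 12 → 4 → 13 → 9 → 15 → 5. That's 5 steps.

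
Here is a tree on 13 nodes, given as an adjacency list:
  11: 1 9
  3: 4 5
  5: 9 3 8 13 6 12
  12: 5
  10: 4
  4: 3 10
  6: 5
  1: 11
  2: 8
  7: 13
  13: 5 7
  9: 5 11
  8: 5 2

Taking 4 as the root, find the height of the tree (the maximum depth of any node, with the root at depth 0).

5

1 sits deepest: 4 – 3 – 5 – 9 – 11 – 1 — 5 edges from the root.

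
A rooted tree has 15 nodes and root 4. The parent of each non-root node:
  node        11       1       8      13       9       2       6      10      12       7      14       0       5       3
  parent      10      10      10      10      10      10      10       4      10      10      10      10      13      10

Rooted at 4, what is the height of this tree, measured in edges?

3

The longest root-to-leaf path is 4 → 10 → 13 → 5 (3 edges).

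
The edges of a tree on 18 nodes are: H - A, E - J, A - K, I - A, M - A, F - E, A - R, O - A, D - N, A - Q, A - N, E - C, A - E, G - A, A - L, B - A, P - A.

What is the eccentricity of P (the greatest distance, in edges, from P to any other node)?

3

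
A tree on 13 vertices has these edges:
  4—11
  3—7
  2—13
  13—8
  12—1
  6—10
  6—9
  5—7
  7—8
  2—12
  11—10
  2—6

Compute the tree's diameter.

8

BFS from 5 reaches 4 last, at distance 8; BFS from 4 confirms no node is farther.
Path: 5–7–8–13–2–6–10–11–4.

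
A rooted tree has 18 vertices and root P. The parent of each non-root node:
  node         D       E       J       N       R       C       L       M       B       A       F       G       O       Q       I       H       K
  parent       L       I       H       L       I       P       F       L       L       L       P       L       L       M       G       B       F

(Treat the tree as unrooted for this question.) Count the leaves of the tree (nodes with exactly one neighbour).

10

Exactly 10 nodes have a single neighbour: A, C, D, E, J, K, N, O, Q, R.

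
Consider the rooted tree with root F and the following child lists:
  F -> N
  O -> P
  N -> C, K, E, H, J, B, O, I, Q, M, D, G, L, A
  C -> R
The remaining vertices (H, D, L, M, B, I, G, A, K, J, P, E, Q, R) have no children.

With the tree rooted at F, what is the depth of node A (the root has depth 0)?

Climbing from A to the root: A – N – F. That's 2 steps.

2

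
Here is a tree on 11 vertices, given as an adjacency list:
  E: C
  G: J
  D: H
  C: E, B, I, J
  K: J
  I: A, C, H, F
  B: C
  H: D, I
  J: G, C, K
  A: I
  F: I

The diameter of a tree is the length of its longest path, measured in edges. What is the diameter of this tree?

5

A longest path is D–H–I–C–J–G, with 5 edges.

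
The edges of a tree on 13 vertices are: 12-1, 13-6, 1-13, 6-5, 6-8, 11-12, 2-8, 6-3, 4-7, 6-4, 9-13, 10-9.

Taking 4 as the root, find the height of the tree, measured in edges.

5

A deepest node is 11, reached by 4–6–13–1–12–11.
That path has 5 edges, so the height is 5.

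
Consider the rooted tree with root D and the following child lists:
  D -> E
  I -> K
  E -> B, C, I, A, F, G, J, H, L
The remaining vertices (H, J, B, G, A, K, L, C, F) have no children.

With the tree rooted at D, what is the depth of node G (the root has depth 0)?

Climbing from G to the root: G–E–D. That's 2 steps.

2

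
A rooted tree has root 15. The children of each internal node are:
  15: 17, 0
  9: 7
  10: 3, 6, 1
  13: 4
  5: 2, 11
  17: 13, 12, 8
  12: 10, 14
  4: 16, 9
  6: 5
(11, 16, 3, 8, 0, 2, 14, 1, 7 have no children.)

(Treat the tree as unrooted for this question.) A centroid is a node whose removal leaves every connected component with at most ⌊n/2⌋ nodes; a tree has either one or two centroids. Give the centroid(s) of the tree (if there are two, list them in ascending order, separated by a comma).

12, 17

Removing 12 splits the tree into components of sizes 9, 7, 1; the largest is 9 ≤ ⌊18/2⌋ = 9.
Its neighbour 17 also leaves a largest component of size 9, so both are centroids.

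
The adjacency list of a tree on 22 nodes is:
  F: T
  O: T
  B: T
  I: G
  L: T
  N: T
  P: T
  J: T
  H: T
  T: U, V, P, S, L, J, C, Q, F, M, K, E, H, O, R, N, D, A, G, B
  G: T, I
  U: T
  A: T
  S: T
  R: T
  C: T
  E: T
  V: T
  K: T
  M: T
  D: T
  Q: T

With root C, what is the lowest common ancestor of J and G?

T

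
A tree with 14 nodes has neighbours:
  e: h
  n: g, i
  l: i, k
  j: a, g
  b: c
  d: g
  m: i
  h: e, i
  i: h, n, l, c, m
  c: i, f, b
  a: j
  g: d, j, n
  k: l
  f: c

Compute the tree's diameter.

6

Starting from a, a farthest node is k at distance 6.
One longest path: a – j – g – n – i – l – k.
So the diameter is 6.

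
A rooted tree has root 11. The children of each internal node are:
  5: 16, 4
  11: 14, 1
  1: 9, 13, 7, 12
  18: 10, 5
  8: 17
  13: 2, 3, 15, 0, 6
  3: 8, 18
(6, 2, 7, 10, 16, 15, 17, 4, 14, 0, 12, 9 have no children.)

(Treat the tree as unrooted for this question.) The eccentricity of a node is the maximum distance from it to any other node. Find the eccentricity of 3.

4

Distances from 3 peak at 4, attained at 14.
3-13-1-11-14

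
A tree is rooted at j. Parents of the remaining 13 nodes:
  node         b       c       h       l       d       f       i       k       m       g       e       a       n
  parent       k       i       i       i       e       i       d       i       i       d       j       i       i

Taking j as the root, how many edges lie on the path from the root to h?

4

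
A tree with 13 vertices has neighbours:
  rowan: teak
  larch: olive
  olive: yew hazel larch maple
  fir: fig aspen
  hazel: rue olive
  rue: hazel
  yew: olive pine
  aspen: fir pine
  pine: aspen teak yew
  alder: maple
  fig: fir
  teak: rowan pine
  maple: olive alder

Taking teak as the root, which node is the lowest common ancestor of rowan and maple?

Path rowan→root: rowan teak; path maple→root: maple olive yew pine teak.
First common node: teak.

teak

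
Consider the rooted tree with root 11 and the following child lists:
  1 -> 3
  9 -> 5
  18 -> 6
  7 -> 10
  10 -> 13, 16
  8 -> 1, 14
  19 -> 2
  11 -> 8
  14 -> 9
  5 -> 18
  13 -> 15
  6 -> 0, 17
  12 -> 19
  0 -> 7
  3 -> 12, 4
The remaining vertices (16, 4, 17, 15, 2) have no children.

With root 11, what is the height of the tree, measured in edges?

A deepest node is 15, reached by 11 → 8 → 14 → 9 → 5 → 18 → 6 → 0 → 7 → 10 → 13 → 15.
That path has 11 edges, so the height is 11.

11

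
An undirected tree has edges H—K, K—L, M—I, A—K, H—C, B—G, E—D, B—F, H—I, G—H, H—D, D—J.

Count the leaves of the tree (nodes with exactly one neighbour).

7

Exactly 7 nodes have a single neighbour: A, C, E, F, J, L, M.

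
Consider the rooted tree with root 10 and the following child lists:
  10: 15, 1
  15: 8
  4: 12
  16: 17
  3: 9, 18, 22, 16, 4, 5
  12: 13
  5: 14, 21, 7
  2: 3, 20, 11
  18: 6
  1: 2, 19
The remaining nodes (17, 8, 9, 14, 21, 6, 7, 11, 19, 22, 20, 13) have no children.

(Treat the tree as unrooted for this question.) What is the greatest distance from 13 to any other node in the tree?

The node farthest from 13 is 8, via 13–12–4–3–2–1–10–15–8 — 8 edges.

8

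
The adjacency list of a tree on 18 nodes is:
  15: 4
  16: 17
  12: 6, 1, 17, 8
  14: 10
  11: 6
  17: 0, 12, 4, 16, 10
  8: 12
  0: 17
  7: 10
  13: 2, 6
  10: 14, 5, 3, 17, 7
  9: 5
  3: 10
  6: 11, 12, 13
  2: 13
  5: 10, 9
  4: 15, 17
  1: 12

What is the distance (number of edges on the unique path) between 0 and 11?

0 - 17 - 12 - 6 - 11: 4 edges.

4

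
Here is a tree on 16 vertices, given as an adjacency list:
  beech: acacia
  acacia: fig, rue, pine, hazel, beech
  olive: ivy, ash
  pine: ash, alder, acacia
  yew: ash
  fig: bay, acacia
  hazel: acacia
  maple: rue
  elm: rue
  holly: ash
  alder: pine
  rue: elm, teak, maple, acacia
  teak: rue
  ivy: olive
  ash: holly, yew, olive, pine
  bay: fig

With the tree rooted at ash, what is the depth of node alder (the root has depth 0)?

ash → pine → alder — 2 edges.

2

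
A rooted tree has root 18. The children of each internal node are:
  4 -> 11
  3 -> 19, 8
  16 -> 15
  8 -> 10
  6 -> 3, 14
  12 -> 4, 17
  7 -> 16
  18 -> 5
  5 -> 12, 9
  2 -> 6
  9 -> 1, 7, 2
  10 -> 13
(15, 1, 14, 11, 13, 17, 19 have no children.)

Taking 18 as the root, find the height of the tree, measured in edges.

13 sits deepest: 18 – 5 – 9 – 2 – 6 – 3 – 8 – 10 – 13 — 8 edges from the root.

8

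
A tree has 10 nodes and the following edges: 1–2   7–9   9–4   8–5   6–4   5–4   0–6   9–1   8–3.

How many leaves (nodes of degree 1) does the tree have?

4

Exactly 4 nodes have a single neighbour: 0, 2, 3, 7.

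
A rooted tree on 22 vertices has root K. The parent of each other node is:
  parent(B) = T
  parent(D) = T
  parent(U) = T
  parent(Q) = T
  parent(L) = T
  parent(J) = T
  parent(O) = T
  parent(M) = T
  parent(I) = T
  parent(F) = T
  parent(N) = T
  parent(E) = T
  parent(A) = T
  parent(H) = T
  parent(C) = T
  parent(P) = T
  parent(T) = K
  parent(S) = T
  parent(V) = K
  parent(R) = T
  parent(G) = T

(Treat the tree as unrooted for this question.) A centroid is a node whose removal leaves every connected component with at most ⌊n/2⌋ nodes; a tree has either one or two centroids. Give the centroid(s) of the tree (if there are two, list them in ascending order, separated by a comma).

T

Delete T: the remaining components have sizes 2, 1, 1, 1, 1, 1, 1, 1, 1, 1, 1, 1, 1, 1, 1, 1, 1, 1, 1, 1. Max 2 ≤ 11, so T is a centroid.
No neighbour of T does as well, so T is the unique centroid.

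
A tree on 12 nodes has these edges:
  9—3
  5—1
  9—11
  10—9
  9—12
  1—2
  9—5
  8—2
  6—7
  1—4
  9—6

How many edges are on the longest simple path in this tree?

6

BFS from 7 reaches 8 last, at distance 6; BFS from 8 confirms no node is farther.
Path: 7 - 6 - 9 - 5 - 1 - 2 - 8.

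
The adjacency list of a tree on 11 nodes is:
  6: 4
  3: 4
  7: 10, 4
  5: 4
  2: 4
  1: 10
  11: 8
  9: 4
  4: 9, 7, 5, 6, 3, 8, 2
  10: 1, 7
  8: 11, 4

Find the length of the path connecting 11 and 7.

3

11–8–4–7: 3 edges.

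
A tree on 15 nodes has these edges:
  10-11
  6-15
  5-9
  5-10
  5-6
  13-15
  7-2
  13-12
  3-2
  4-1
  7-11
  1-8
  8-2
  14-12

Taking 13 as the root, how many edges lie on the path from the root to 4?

13–15–6–5–10–11–7–2–8–1–4 — 10 edges.

10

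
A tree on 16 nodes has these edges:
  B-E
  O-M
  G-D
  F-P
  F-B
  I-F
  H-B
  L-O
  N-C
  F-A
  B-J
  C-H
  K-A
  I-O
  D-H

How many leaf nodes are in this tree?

The leaves are E, G, J, K, L, M, N, P.
That is 8 leaves.

8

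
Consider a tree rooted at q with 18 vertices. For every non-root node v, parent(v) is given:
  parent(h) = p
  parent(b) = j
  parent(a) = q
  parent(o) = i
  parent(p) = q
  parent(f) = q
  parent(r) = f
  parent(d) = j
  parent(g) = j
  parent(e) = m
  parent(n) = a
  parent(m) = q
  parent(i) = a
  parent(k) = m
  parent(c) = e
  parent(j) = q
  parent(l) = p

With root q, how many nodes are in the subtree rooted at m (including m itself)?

4

m's subtree: {m, e, k, c}, size 4.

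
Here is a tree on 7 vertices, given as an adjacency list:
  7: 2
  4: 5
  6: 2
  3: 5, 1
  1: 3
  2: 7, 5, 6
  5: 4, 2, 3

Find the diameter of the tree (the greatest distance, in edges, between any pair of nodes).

4

BFS from 6 reaches 1 last, at distance 4; BFS from 1 confirms no node is farther.
Path: 6 - 2 - 5 - 3 - 1.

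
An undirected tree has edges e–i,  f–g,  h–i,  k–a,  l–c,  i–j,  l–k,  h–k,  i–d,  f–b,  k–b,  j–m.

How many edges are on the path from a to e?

Walking from a: a – k – h – i – e. Length 4.

4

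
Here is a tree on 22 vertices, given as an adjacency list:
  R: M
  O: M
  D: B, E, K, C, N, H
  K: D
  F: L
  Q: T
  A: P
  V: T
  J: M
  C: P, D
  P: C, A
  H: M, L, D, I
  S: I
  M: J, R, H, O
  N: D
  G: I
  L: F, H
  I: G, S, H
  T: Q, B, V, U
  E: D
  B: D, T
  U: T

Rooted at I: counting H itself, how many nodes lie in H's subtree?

H's subtree: {H, D, L, M, N, B, K, C, E, F, O, R, J, T, P, U, V, Q, A}, size 19.

19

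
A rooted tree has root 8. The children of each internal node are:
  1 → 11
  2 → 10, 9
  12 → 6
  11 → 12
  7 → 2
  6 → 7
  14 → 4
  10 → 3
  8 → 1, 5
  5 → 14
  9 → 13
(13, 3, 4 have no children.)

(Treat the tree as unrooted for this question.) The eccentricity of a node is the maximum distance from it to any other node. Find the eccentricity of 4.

The node farthest from 4 is 3 (13 also at distance 11), via 4 – 14 – 5 – 8 – 1 – 11 – 12 – 6 – 7 – 2 – 10 – 3 — 11 edges.

11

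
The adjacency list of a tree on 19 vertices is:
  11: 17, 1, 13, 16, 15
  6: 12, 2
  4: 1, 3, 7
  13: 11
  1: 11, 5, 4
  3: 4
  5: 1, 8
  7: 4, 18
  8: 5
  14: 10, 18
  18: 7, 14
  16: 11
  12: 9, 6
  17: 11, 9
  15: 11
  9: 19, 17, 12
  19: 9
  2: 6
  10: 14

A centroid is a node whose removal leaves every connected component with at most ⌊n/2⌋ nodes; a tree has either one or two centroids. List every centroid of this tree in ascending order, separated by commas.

Removing 11 splits the tree into components of sizes 9, 6, 1, 1, 1; the largest is 9 ≤ ⌊19/2⌋ = 9.
No neighbour of 11 does as well, so 11 is the unique centroid.

11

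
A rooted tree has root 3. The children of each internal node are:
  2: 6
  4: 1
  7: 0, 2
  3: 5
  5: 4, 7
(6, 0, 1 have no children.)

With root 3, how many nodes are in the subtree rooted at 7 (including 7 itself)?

4

Descendants of 7 (including itself): 7, 2, 0, 6. That's 4.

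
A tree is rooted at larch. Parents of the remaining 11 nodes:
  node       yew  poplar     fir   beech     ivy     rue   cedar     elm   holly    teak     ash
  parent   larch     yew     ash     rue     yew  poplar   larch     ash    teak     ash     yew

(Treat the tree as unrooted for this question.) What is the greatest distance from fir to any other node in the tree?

A farthest node from fir is beech.
The path fir – ash – yew – poplar – rue – beech has 5 edges.

5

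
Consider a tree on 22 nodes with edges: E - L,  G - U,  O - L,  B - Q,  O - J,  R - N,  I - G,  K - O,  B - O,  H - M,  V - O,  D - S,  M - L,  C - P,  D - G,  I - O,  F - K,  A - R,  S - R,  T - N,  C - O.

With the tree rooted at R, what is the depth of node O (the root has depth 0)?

5

Climbing from O to the root: O – I – G – D – S – R. That's 5 steps.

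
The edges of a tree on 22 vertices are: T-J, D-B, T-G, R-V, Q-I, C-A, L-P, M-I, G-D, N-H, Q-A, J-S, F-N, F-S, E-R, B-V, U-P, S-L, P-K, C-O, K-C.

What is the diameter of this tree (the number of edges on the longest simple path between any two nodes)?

16

Starting from E, a farthest node is M at distance 16.
One longest path: E – R – V – B – D – G – T – J – S – L – P – K – C – A – Q – I – M.
So the diameter is 16.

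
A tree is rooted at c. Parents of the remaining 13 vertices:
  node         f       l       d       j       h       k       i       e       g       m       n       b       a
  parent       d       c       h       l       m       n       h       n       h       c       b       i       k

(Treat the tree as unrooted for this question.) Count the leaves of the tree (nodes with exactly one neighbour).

The leaves are a, e, f, g, j.
That is 5 leaves.

5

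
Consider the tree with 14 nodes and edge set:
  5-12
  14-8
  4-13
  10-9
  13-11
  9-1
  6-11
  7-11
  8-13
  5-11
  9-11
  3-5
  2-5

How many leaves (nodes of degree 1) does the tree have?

The leaves are 1, 2, 3, 4, 6, 7, 10, 12, 14.
That is 9 leaves.

9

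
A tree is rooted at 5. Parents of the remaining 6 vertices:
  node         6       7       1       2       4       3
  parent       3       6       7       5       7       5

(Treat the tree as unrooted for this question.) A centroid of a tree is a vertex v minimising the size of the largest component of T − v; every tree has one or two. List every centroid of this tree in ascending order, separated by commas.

6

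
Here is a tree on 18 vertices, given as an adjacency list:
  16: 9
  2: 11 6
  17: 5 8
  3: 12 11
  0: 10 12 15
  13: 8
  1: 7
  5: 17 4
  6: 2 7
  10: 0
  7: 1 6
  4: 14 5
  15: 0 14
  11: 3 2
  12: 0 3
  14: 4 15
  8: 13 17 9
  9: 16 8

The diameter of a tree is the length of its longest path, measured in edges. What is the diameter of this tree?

A longest path is 1-7-6-2-11-3-12-0-15-14-4-5-17-8-9-16, with 15 edges.

15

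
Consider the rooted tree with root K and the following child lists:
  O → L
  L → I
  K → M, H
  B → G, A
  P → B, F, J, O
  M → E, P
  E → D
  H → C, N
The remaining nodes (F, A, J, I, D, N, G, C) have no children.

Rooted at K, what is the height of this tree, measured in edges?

I sits deepest: K-M-P-O-L-I — 5 edges from the root.

5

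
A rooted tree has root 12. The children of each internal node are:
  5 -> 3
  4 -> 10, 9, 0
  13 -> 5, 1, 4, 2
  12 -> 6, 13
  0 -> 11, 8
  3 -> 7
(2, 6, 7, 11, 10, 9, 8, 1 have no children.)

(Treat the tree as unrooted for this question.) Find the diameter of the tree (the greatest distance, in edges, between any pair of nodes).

Starting from 7, a farthest node is 8 at distance 6.
One longest path: 7-3-5-13-4-0-8.
So the diameter is 6.

6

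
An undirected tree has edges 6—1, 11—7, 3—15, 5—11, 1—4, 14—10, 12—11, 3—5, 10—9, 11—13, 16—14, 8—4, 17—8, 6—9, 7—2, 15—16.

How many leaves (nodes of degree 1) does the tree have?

The leaves are 2, 12, 13, 17.
That is 4 leaves.

4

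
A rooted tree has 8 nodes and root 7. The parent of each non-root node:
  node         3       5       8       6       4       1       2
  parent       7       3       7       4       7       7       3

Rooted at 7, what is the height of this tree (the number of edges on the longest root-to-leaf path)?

2

The longest root-to-leaf path is 7–3–2 (2 edges).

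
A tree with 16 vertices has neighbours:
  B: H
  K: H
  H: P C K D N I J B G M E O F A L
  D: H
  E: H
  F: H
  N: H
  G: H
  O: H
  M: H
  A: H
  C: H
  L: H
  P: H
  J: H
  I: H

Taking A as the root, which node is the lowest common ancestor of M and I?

Ancestors of M (toward the root): M, H, A.
Ancestors of I: I, H, A.
The deepest node appearing in both lists is H.

H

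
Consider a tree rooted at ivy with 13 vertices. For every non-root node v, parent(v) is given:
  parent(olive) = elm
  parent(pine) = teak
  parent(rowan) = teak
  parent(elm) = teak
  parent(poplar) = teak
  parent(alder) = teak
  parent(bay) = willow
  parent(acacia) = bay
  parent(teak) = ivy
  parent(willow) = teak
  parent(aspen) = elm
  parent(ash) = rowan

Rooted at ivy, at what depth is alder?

ivy – teak – alder — 2 edges.

2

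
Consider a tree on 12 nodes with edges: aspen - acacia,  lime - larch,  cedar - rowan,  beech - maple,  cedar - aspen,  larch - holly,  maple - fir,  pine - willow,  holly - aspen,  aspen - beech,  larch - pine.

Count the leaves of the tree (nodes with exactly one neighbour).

The leaves are acacia, fir, lime, rowan, willow.
That is 5 leaves.

5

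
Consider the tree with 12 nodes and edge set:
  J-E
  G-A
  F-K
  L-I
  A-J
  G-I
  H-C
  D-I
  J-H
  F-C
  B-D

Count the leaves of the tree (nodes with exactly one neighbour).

4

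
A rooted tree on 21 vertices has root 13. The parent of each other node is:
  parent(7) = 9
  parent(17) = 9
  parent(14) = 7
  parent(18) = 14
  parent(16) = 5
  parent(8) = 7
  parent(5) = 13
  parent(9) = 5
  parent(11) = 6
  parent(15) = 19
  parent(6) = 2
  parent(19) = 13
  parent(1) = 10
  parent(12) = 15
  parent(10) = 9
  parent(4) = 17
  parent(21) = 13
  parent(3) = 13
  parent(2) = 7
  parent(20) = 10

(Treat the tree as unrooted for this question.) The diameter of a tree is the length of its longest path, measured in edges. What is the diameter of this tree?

9

A longest path is 12 - 15 - 19 - 13 - 5 - 9 - 7 - 2 - 6 - 11, with 9 edges.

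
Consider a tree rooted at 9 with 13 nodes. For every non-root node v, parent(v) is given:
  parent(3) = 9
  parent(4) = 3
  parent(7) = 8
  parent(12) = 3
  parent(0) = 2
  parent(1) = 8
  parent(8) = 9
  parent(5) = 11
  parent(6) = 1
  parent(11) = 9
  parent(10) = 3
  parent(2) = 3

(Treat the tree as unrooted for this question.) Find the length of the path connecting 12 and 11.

3

The path is 12–3–9–11, which has 3 edges.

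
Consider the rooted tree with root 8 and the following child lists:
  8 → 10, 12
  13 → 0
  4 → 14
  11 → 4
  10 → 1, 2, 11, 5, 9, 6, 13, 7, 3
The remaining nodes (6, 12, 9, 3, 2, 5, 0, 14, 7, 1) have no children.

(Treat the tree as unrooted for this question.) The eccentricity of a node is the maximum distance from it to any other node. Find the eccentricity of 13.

4

Distances from 13 peak at 4, attained at 14.
13 – 10 – 11 – 4 – 14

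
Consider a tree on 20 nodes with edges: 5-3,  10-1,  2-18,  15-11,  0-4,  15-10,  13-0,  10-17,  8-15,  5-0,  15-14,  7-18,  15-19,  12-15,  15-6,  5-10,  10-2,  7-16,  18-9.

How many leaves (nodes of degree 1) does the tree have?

Degree-1 nodes: 1, 3, 4, 6, 8, 9, 11, 12, 13, 14, 16, 17, 19 — 13 of them.

13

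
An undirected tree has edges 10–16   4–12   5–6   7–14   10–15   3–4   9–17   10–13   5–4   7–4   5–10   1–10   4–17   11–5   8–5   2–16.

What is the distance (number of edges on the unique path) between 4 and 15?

3

4–5–10–15: 3 edges.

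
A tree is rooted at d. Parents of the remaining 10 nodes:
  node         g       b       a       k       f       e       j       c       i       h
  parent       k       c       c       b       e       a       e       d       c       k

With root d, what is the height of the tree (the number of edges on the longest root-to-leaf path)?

4

The longest root-to-leaf path is d → c → a → e → f (4 edges).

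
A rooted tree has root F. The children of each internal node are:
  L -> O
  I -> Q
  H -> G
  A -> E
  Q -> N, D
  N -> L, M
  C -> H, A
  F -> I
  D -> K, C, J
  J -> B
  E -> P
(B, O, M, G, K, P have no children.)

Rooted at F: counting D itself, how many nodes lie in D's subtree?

D's subtree: {D, C, J, K, A, H, B, E, G, P}, size 10.

10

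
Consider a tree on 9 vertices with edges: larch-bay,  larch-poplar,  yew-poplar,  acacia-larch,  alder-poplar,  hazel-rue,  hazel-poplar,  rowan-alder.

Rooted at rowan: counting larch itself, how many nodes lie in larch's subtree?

The subtree rooted at larch contains: larch, acacia, bay — 3 nodes.

3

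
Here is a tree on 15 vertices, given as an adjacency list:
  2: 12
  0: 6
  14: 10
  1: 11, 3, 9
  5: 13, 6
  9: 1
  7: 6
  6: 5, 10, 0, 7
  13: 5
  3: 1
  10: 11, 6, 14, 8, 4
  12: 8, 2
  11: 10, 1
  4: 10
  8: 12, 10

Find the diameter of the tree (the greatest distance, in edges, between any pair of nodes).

6

A longest path is 3-1-11-10-6-5-13, with 6 edges.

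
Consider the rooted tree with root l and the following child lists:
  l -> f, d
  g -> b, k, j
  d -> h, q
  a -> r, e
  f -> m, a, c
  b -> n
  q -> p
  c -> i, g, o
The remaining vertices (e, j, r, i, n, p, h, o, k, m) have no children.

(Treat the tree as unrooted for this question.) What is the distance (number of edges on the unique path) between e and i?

The path is e – a – f – c – i, which has 4 edges.

4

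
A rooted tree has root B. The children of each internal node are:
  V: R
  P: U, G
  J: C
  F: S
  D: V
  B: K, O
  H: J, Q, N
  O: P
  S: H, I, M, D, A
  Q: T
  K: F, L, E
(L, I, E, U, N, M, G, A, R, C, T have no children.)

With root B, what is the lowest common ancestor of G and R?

B

Path G→root: G P O B; path R→root: R V D S F K B.
First common node: B.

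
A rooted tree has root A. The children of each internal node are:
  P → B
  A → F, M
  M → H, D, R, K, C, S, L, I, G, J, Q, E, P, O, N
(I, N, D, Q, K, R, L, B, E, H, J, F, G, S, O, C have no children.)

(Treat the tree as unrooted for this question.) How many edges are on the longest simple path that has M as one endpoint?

2

The node farthest from M is B (F also at distance 2), via M-P-B — 2 edges.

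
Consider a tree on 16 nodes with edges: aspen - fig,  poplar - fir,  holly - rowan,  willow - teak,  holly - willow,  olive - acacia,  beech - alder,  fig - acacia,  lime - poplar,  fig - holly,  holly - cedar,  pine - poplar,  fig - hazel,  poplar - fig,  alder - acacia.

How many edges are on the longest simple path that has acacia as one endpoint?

4

The node farthest from acacia is teak, via acacia–fig–holly–willow–teak — 4 edges.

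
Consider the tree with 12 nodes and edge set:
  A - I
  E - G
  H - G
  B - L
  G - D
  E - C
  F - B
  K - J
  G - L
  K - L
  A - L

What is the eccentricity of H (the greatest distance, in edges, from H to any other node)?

4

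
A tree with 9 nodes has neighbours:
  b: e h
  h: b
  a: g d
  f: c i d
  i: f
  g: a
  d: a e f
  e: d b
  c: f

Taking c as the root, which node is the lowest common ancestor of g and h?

Path g→root: g a d f c; path h→root: h b e d f c.
First common node: d.

d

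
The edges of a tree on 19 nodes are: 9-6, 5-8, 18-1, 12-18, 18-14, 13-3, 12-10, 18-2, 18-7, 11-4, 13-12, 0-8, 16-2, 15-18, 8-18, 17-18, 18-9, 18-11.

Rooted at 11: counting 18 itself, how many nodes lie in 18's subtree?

17

The subtree rooted at 18 contains: 18, 15, 7, 1, 8, 12, 9, 2, 17, 14, 5, 0, 13, 10, 6, 16, 3 — 17 nodes.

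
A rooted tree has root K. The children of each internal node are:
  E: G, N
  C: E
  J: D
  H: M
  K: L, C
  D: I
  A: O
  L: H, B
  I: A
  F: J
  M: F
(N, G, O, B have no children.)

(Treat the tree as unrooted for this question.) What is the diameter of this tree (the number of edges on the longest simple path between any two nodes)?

BFS from O reaches N last, at distance 12; BFS from N confirms no node is farther.
Path: O - A - I - D - J - F - M - H - L - K - C - E - N.

12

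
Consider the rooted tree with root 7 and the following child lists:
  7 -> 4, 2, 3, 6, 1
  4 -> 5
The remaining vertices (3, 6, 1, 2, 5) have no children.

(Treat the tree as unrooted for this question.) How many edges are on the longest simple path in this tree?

3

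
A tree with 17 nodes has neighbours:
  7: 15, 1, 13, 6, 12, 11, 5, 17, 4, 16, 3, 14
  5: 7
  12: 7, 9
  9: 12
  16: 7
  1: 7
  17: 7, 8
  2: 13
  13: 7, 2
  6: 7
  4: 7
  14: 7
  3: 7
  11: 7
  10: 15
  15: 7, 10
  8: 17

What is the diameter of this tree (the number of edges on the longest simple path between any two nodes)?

BFS from 9 reaches 8 last, at distance 4; BFS from 8 confirms no node is farther.
Path: 9 – 12 – 7 – 17 – 8.

4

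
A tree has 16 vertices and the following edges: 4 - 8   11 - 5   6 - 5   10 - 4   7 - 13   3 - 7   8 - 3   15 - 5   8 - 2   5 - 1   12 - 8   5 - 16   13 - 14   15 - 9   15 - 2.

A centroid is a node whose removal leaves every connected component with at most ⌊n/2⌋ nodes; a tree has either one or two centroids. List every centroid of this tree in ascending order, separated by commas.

Delete 2: the remaining components have sizes 8, 7. Max 8 ≤ 8, so 2 is a centroid.
8 is adjacent to 2 and is also a centroid (the largest component after removing it is likewise 8).

2, 8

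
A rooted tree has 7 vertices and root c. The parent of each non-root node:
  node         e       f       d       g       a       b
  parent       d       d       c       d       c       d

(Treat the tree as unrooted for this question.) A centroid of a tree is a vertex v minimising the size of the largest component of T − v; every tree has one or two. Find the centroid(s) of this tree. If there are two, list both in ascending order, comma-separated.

d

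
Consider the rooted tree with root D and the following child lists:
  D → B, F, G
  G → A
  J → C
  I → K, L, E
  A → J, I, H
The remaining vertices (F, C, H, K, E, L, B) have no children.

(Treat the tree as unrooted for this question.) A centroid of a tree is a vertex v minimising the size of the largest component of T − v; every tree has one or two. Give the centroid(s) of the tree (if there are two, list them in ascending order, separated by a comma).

A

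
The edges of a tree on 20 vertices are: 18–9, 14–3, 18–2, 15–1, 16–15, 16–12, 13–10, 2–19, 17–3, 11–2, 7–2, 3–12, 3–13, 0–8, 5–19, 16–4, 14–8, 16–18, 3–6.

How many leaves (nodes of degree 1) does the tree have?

10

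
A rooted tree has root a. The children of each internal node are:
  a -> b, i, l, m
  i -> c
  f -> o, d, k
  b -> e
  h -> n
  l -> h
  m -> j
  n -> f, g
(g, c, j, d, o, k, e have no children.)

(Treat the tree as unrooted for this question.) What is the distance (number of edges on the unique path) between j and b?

Walking from j: j – m – a – b. Length 3.

3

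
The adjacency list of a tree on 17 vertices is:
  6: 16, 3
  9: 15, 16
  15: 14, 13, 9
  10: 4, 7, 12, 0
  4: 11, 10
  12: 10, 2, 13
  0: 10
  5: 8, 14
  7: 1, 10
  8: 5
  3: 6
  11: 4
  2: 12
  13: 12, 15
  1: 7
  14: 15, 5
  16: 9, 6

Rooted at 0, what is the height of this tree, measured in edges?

A deepest node is 3, reached by 0-10-12-13-15-9-16-6-3.
That path has 8 edges, so the height is 8.

8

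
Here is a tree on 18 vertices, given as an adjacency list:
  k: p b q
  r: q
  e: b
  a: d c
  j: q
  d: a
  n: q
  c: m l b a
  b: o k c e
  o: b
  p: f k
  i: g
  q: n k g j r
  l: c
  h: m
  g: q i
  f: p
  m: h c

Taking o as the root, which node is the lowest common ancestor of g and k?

k

g's ancestor chain is g, q, k, b, o and k's is k, b, o; they first meet at k.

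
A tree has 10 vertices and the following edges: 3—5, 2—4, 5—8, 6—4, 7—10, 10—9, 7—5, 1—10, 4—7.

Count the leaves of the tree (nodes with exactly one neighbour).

Exactly 6 nodes have a single neighbour: 1, 2, 3, 6, 8, 9.

6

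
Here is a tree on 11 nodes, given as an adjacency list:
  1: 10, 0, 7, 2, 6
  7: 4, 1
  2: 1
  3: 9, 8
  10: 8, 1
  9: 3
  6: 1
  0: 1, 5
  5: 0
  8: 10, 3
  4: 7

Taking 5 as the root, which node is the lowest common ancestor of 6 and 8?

1

Ancestors of 6 (toward the root): 6, 1, 0, 5.
Ancestors of 8: 8, 10, 1, 0, 5.
The deepest node appearing in both lists is 1.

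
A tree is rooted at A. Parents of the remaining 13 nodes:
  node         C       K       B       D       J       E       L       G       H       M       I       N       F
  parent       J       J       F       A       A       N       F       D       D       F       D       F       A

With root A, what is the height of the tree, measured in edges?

3

The longest root-to-leaf path is A-F-N-E (3 edges).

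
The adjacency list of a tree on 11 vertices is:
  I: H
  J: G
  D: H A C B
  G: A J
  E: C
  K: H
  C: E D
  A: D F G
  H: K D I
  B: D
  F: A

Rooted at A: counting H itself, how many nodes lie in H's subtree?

3

Descendants of H (including itself): H, I, K. That's 3.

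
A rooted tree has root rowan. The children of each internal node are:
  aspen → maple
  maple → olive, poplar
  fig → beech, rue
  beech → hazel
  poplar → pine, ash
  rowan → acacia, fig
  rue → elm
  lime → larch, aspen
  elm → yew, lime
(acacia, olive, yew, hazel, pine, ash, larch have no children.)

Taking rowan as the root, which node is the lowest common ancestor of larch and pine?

lime

Ancestors of larch (toward the root): larch, lime, elm, rue, fig, rowan.
Ancestors of pine: pine, poplar, maple, aspen, lime, elm, rue, fig, rowan.
The deepest node appearing in both lists is lime.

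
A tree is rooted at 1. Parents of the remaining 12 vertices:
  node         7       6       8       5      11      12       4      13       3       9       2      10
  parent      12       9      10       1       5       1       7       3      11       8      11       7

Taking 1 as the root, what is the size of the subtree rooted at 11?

4

11's subtree: {11, 2, 3, 13}, size 4.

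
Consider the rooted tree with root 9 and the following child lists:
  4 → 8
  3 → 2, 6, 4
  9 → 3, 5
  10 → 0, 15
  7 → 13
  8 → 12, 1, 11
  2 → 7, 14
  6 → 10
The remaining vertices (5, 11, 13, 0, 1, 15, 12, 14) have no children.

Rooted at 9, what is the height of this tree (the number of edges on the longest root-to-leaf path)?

4

11 sits deepest: 9 → 3 → 4 → 8 → 11 — 4 edges from the root.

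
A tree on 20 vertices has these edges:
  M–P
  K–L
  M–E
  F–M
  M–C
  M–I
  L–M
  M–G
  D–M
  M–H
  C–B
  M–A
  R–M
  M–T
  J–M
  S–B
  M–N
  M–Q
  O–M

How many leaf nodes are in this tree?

The leaves are A, D, E, F, G, H, I, J, K, N, O, P, Q, R, S, T.
That is 16 leaves.

16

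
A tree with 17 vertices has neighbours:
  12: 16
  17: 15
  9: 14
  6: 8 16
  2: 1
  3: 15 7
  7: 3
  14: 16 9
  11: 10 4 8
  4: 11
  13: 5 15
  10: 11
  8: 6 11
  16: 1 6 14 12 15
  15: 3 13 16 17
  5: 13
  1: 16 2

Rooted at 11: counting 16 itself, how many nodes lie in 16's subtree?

Descendants of 16 (including itself): 16, 15, 14, 1, 12, 13, 17, 3, 9, 2, 5, 7. That's 12.

12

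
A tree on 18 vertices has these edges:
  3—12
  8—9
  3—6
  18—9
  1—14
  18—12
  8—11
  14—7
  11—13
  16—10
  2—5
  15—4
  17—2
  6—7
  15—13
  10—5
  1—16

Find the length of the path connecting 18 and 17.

11

Walking from 18: 18 – 12 – 3 – 6 – 7 – 14 – 1 – 16 – 10 – 5 – 2 – 17. Length 11.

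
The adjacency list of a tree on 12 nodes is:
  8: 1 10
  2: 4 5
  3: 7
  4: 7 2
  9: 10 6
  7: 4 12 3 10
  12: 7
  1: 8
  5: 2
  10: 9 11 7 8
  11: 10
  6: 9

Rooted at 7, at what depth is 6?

7 – 10 – 9 – 6 — 3 edges.

3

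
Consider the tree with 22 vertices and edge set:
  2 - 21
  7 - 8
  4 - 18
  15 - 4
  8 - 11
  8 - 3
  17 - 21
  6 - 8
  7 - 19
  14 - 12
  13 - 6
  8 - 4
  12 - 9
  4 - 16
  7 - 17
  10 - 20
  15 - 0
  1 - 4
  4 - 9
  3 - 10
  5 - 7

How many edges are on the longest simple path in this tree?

A longest path is 14-12-9-4-8-7-17-21-2, with 8 edges.

8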